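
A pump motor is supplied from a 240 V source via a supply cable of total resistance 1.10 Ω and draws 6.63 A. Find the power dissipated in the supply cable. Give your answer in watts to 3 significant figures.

48.4 W

The supply cable and load are in series, so the same current flows in both; the loss is I²R_line.
The supply cable carries the full 6.63 A.
P_line = I² R_line = (6.630)² × 1.10 = 48.35 W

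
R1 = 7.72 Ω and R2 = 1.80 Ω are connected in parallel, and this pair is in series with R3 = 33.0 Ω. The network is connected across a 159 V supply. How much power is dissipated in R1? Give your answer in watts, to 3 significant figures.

First find R_p for the parallel pair, then treat R_p + R3 as a series loop.
R_p = (7.72×1.80)/(7.72+1.80) = 1.460 Ω
R_total = R_p + 33.0 = 1.460 + 33.0 = 34.46 Ω
I = V / R_total = 159 / 34.46 = 4.614 A
Voltage across the parallel pair: V_p = I × R_p = 4.614 × 1.460 = 6.735 V
R1 sits across V_p; its power is V_p²/R.
P_R1 = (6.735)² / 7.72 = 5.876 W

5.88 W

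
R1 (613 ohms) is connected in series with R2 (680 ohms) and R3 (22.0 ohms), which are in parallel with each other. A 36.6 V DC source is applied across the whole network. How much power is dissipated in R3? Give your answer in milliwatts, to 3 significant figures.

Reduce the parallel pair to R_p first; the network is then a simple series string.
R_p = (680×22.0)/(680+22.0) = 21.31 Ω
R_total = 613 + 21.31 = 634.3 Ω
I = V / R_total = 36.6 / 634.3 = 0.05770 A
Voltage across the parallel pair: V_p = I × R_p = 0.05770 × 21.31 = 1.230 V
R3 sees V_p directly, so P = V_p² / R3.
P_R3 = (1.230)² / 22.0 = 0.06873 W

68.7 mW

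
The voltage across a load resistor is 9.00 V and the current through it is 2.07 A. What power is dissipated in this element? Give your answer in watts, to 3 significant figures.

18.6 W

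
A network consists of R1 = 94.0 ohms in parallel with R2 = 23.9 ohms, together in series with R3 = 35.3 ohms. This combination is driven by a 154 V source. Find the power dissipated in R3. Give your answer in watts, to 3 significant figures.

283 W

First find R_p for the parallel pair, then treat R_p + R3 as a series loop.
R_p = (94.0×23.9)/(94.0+23.9) = 19.06 Ω
R_total = R_p + 35.3 = 19.06 + 35.3 = 54.36 Ω
I = V / R_total = 154 / 54.36 = 2.833 A
All the supply current flows through R3; use P = I²R3.
P_R3 = (2.833)² × 35.3 = 283.4 W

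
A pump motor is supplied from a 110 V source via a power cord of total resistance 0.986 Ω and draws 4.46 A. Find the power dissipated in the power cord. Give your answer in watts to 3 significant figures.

19.6 W

Line loss is just I²R for the cable — we know both I and R_line directly.
The power cord carries the full 4.46 A.
P_line = I² R_line = (4.460)² × 0.986 = 19.61 W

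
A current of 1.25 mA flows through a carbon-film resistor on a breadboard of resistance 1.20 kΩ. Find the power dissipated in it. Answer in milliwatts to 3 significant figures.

1.88 mW

The current through and the resistance of the element are both given; use P = I²R.
P = (0.001250 A)² × 1200 Ω = 0.001875 W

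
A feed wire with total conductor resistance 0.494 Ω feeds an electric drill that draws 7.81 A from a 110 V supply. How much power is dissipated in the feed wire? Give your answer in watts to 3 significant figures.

Only the current and the line resistance are needed for the I²R loss.
The feed wire carries the full 7.81 A.
P_line = I² R_line = (7.810)² × 0.494 = 30.13 W

30.1 W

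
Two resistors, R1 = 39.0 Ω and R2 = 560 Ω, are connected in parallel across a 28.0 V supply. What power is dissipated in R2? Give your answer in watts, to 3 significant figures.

1.40 W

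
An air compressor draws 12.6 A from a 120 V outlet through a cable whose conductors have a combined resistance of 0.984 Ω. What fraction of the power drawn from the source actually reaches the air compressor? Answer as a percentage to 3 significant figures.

The cable carries the full 12.6 A.
P_line = I² R_line = (12.60)² × 0.984 = 156.2 W
P_source = V I = 120 × 12.60 = 1512 W; P_load = 1356 W
η = P_load / P_source = 1356 / 1512 = 0.8967

89.7 %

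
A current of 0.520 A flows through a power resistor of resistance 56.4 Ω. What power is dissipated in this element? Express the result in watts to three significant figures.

15.3 W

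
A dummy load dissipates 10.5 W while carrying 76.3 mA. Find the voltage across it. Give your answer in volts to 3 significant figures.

Inverting the appropriate power form: V = P / I.
V = 10.5 / 0.07630 = 137.6 V

138 V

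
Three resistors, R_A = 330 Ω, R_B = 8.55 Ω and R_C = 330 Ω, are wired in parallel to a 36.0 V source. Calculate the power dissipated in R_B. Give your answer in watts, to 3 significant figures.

Each parallel branch sees the full supply voltage, so P = V²/R applies directly to the target branch.
P_R_B = V² / R_B = (36.0)² / 8.55 Ω = 151.6 W

152 W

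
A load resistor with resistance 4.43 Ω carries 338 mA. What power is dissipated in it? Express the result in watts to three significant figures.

Current and resistance are given, so P = I²R is the direct form.
P = (0.3380 A)² × 4.43 Ω = 0.5061 W

0.506 W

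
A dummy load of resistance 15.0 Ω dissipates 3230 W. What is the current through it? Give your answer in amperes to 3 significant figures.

14.7 A

Rearranging the power relation for the two known quantities gives I = √(P / R).
I = √(3230 / 15.0) = 14.67 A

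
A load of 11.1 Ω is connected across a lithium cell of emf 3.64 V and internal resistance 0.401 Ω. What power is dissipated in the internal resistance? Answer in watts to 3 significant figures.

0.0402 W

r is in series with the load, so it carries the full circuit current — the loss in it is I²r.
I = ε / (r + R) = 3.64 / (0.401 + 11.1) = 0.3165 A
P_int = I² r = (0.3165)² × 0.401 = 0.04017 W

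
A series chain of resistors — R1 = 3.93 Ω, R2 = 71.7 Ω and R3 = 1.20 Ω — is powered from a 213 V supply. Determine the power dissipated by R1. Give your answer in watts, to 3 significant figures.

30.2 W

In a series string the same current flows through every resistor — find that current, then P = I²R for the one we want.
R_total = 3.93 + 71.7 + 1.20 = 76.83 Ω
I = V / R_total = 213 / 76.83 = 2.772 A
P_R1 = I² × R1 = (2.772)² × 3.93 = 30.21 W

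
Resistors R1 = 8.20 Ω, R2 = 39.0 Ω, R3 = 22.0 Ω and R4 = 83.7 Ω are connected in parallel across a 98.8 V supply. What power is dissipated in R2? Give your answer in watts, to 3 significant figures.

The supply voltage appears across each parallel branch — just use P = V²/R2.
P_R2 = V² / R2 = (98.8)² / 39.0 Ω = 250.3 W

250 W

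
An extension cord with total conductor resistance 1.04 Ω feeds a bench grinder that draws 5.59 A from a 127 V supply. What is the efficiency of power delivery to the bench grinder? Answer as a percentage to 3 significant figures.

The extension cord carries the full 5.59 A.
P_line = I² R_line = (5.590)² × 1.04 = 32.50 W
P_source = V I = 127 × 5.590 = 709.9 W; P_load = 677.4 W
η = P_load / P_source = 677.4 / 709.9 = 0.9542

95.4 %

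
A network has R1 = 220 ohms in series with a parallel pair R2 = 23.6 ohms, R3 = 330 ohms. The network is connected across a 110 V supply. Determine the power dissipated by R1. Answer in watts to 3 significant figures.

Reduce the parallel pair to R_p first; the network is then a simple series string.
R_p = (23.6×330)/(23.6+330) = 22.02 Ω
R_total = 220 + 22.02 = 242.0 Ω
I = V / R_total = 110 / 242.0 = 0.4545 A
The full supply current passes through R1: P = I²R.
P_R1 = (0.4545)² × 220 = 45.45 W

45.4 W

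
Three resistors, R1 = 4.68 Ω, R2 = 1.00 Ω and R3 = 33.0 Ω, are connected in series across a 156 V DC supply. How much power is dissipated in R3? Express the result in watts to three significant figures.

537 W

Every series element carries the same I. Get I from the total resistance, then P = I² × R3.
R_total = 4.68 + 1.00 + 33.0 = 38.68 Ω
I = V / R_total = 156 / 38.68 = 4.033 A
P_R3 = I² × R3 = (4.033)² × 33.0 = 536.8 W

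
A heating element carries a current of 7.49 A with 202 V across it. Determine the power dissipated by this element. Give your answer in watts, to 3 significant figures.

1510 W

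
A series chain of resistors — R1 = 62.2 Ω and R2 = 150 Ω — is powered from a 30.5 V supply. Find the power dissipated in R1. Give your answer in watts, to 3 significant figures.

Series elements share the same current, so find I first, then use P = I²R.
R_total = 62.2 + 150 = 212.2 Ω
I = V / R_total = 30.5 / 212.2 = 0.1437 A
P_R1 = I² × R1 = (0.1437)² × 62.2 = 1.285 W

1.28 W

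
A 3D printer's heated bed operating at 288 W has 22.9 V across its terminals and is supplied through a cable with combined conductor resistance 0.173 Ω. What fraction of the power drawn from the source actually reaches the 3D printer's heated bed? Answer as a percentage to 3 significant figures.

I = P / V = 288 / 22.9 = 12.58 A through the cable.
P_line = I² R_line = (12.58)² × 0.173 = 27.36 W
P_source = P_load + P_line = 288.0 + 27.36 = 315.4 W
η = P_load / P_source = 288.0 / 315.4 = 0.9132

91.3 %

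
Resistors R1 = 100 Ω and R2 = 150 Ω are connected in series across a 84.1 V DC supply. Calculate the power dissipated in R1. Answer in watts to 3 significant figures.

11.3 W

Every series element carries the same I. Get I from the total resistance, then P = I² × R1.
R_total = 100 + 150 = 250.0 Ω
I = V / R_total = 84.1 / 250.0 = 0.3364 A
P_R1 = I² × R1 = (0.3364)² × 100 = 11.32 W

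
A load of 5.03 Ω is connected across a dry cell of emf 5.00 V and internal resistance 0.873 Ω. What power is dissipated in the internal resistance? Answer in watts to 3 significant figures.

0.626 W

The source's internal resistance is just another series element carrying I; its dissipation is I²r.
I = ε / (r + R) = 5.00 / (0.873 + 5.03) = 0.8470 A
P_int = I² r = (0.8470)² × 0.873 = 0.6263 W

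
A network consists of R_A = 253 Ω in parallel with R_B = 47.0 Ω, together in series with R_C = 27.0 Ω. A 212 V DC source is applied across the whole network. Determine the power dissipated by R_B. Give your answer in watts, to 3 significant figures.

338 W

Collapse the R_A‖R_B pair into one equivalent R_p; then R_p and R_C form a series string.
R_p = (253×47.0)/(253+47.0) = 39.64 Ω
R_total = R_p + 27.0 = 39.64 + 27.0 = 66.64 Ω
I = V / R_total = 212 / 66.64 = 3.181 A
Voltage across the parallel pair: V_p = I × R_p = 3.181 × 39.64 = 126.1 V
R_B has V_p across it, so P = V_p²/R_B.
P_R_B = (126.1)² / 47.0 = 338.3 W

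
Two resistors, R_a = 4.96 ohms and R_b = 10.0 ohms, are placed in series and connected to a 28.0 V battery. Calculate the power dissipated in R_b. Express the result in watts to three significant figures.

The current is common to all series resistors; compute it, then apply P = I²R for the target.
R_total = 4.96 + 10.0 = 14.96 Ω
I = V / R_total = 28.0 / 14.96 = 1.872 A
P_R_b = I² × R_b = (1.872)² × 10.0 = 35.03 W

35.0 W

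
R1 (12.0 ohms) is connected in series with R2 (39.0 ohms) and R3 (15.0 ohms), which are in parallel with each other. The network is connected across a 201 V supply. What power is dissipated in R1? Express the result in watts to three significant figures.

930 W

First combine the parallel branches into one equivalent R_p, then R1 + R_p is a series pair.
R_p = (39.0×15.0)/(39.0+15.0) = 10.83 Ω
R_total = 12.0 + 10.83 = 22.83 Ω
I = V / R_total = 201 / 22.83 = 8.803 A
R1 carries the full series current, so P = I²R.
P_R1 = (8.803)² × 12.0 = 929.9 W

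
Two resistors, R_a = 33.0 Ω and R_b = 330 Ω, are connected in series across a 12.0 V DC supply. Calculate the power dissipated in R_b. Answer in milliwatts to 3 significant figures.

361 mW

Series elements share the same current, so find I first, then use P = I²R.
R_total = 33.0 + 330 = 363.0 Ω
I = V / R_total = 12.0 / 363.0 = 0.03306 A
P_R_b = I² × R_b = (0.03306)² × 330 = 0.3606 W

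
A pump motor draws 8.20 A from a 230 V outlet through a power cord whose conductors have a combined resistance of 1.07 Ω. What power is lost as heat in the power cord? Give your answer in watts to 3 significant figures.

The power cord and load are in series, so the same current flows in both; the loss is I²R_line.
The power cord carries the full 8.20 A.
P_line = I² R_line = (8.200)² × 1.07 = 71.95 W

71.9 W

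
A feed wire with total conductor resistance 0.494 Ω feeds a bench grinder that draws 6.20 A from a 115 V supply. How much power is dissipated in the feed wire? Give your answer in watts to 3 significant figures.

The feed wire is a series resistance carrying the load current; its dissipation is I²R_line.
The feed wire carries the full 6.20 A.
P_line = I² R_line = (6.200)² × 0.494 = 18.99 W

19.0 W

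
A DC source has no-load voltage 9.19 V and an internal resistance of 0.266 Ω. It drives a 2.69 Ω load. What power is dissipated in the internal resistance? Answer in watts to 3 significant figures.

The internal resistance carries the same current as the load; P_int = I²r.
I = ε / (r + R) = 9.19 / (0.266 + 2.69) = 3.109 A
P_int = I² r = (3.109)² × 0.266 = 2.571 W

2.57 W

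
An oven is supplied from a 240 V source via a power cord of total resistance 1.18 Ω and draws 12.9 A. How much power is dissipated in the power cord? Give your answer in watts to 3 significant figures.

196 W

Only the current and the line resistance are needed for the I²R loss.
The power cord carries the full 12.9 A.
P_line = I² R_line = (12.90)² × 1.18 = 196.4 W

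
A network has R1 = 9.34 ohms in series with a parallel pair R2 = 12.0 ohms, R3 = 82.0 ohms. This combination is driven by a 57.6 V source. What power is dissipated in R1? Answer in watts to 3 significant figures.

Reduce the parallel pair to R_p first; the network is then a simple series string.
R_p = (12.0×82.0)/(12.0+82.0) = 10.47 Ω
R_total = 9.34 + 10.47 = 19.81 Ω
I = V / R_total = 57.6 / 19.81 = 2.908 A
The full supply current passes through R1: P = I²R.
P_R1 = (2.908)² × 9.34 = 78.98 W

79.0 W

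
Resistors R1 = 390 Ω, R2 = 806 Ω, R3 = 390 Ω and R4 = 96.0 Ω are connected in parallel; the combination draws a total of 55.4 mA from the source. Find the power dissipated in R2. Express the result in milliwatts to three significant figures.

13.5 mW

We need the common branch voltage; get it from I_total × R_eq, then P = V²/R for the branch.
1/R_eq = 1/390 + 1/806 + 1/390 + 1/96.0 ⇒ R_eq = 59.57 Ω
V = I_total × R_eq = 0.05540 × 59.57 = 3.300 V
P_R2 = V² / R2 = (3.300)² / 806 = 0.01351 W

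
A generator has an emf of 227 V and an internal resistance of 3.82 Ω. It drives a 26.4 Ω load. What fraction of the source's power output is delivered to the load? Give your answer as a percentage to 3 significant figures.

87.4 %

η = P_load/(P_load+P_int) = I²R/(I²R+I²r) = R/(R+r) — the I² cancels for series elements.
η = R / (R + r) = 26.4 / (26.4 + 3.82) = 0.8736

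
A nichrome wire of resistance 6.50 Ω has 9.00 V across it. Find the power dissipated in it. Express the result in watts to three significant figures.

12.5 W

We know the drop across the element and its resistance — P = V²/R, one step.
P = (9.00 V)² / 6.50 Ω = 12.46 W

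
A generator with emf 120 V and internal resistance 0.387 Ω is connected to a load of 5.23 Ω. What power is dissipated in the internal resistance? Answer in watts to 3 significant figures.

The internal resistance carries the same current as the load; P_int = I²r.
I = ε / (r + R) = 120 / (0.387 + 5.23) = 21.36 A
P_int = I² r = (21.36)² × 0.387 = 176.6 W

177 W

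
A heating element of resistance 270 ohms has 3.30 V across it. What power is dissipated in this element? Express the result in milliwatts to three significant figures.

With V across and R both known, P = V²/R gives the dissipation directly.
P = (3.30 V)² / 270 Ω = 0.04033 W

40.3 mW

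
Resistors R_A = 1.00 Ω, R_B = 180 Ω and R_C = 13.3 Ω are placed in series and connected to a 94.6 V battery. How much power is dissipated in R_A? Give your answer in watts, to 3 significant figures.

0.237 W

In a series string the same current flows through every resistor — find that current, then P = I²R for the one we want.
R_total = 1.00 + 180 + 13.3 = 194.3 Ω
I = V / R_total = 94.6 / 194.3 = 0.4869 A
P_R_A = I² × R_A = (0.4869)² × 1.00 = 0.2370 W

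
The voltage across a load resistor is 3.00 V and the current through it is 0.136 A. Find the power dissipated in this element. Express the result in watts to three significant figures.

With V and I both given, power follows immediately from P = V I.
P = 3.00 V × 0.1360 A = 0.4080 W

0.408 W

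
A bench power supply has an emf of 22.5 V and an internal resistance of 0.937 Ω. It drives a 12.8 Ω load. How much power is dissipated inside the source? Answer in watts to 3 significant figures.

r is in series with the load, so it carries the full circuit current — the loss in it is I²r.
I = ε / (r + R) = 22.5 / (0.937 + 12.8) = 1.638 A
P_int = I² r = (1.638)² × 0.937 = 2.514 W

2.51 W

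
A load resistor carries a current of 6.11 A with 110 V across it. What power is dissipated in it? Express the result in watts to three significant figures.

672 W

With V and I both given, power follows immediately from P = V I.
P = 110 V × 6.110 A = 672.1 W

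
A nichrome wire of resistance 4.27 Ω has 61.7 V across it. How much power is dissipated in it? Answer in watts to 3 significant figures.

With V across and R both known, P = V²/R gives the dissipation directly.
P = (61.7 V)² / 4.27 Ω = 891.5 W

892 W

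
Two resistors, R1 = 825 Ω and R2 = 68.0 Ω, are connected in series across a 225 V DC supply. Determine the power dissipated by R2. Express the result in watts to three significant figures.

In a series string the same current flows through every resistor — find that current, then P = I²R for the one we want.
R_total = 825 + 68.0 = 893.0 Ω
I = V / R_total = 225 / 893.0 = 0.2520 A
P_R2 = I² × R2 = (0.2520)² × 68.0 = 4.317 W

4.32 W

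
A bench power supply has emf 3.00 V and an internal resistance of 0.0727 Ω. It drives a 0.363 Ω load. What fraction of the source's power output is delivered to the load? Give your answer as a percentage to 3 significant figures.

Both r and R carry the same current, so the power split is just the resistance split: η = R/(R+r).
η = R / (R + r) = 0.363 / (0.363 + 0.0727) = 0.8331

83.3 %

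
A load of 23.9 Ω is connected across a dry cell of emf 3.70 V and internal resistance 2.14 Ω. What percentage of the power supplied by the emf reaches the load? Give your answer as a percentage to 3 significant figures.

Efficiency is P_load / P_total. With a series r and R sharing the same I, P = I²R for each, so η = R/(R+r).
η = R / (R + r) = 23.9 / (23.9 + 2.14) = 0.9178

91.8 %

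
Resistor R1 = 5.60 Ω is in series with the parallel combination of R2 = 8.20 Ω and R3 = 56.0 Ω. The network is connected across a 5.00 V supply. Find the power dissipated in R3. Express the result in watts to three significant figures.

0.140 W

First combine the parallel branches into one equivalent R_p, then R1 + R_p is a series pair.
R_p = (8.20×56.0)/(8.20+56.0) = 7.153 Ω
R_total = 5.60 + 7.153 = 12.75 Ω
I = V / R_total = 5.00 / 12.75 = 0.3921 A
Voltage across the parallel pair: V_p = I × R_p = 0.3921 × 7.153 = 2.804 V
With V_p across R3, its power is V_p²/R3.
P_R3 = (2.804)² / 56.0 = 0.1404 W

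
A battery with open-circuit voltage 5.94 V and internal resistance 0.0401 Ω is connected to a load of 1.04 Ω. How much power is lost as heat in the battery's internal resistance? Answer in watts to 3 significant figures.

1.21 W

Internal loss is I²r, with I set by the total series resistance r+R.
I = ε / (r + R) = 5.94 / (0.0401 + 1.04) = 5.499 A
P_int = I² r = (5.499)² × 0.0401 = 1.213 W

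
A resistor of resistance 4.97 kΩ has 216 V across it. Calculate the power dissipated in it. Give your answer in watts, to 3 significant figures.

9.39 W

With V across and R both known, P = V²/R gives the dissipation directly.
P = (216 V)² / 4970 Ω = 9.388 W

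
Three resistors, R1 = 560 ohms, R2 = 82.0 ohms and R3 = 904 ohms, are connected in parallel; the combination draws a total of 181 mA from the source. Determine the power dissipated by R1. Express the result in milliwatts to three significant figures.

257 mW

The branches share the same voltage, but only the total current is given — find V from the equivalent resistance first.
1/R_eq = 1/560 + 1/82.0 + 1/904 ⇒ R_eq = 66.28 Ω
V = I_total × R_eq = 0.1810 × 66.28 = 12.00 V
P_R1 = V² / R1 = (12.00)² / 560 = 0.2570 W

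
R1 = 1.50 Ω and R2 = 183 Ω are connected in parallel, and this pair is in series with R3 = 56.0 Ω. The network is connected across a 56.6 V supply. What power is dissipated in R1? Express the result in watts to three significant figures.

1.43 W

Reduce the parallel combination to a single R_p; the circuit then becomes R_p in series with the remaining resistor.
R_p = (1.50×183)/(1.50+183) = 1.488 Ω
R_total = R_p + 56.0 = 1.488 + 56.0 = 57.49 Ω
I = V / R_total = 56.6 / 57.49 = 0.9846 A
Voltage across the parallel pair: V_p = I × R_p = 0.9846 × 1.488 = 1.465 V
Use P = V²/R for R1 with V = V_p.
P_R1 = (1.465)² / 1.50 = 1.430 W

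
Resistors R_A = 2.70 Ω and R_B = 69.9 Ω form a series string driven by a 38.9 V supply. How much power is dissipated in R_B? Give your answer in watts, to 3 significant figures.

The current is common to all series resistors; compute it, then apply P = I²R for the target.
R_total = 2.70 + 69.9 = 72.60 Ω
I = V / R_total = 38.9 / 72.60 = 0.5358 A
P_R_B = I² × R_B = (0.5358)² × 69.9 = 20.07 W

20.1 W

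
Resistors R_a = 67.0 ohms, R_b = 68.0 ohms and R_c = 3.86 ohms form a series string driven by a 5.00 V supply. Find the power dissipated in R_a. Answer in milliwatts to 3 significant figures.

Every series element carries the same I. Get I from the total resistance, then P = I² × R_a.
R_total = 67.0 + 68.0 + 3.86 = 138.9 Ω
I = V / R_total = 5.00 / 138.9 = 0.03601 A
P_R_a = I² × R_a = (0.03601)² × 67.0 = 0.08687 W

86.9 mW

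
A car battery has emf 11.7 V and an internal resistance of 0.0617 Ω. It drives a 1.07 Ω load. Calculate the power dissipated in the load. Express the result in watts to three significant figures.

114 W

Find the circuit current first, then P = I²R for the load (series elements share I).
I = ε / (r + R) = 11.7 / (0.0617 + 1.07) = 10.34 A
P_load = I² R = (10.34)² × 1.07 = 114.4 W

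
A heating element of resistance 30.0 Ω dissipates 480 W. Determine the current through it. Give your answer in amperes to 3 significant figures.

4.00 A

Inverting the appropriate power form: I = √(P / R).
I = √(480 / 30.0) = 4.000 A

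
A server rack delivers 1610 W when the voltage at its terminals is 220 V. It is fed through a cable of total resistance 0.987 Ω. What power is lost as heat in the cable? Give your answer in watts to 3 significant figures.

Only the current and the line resistance are needed for the I²R loss.
I = P / V = 1610 / 220 = 7.318 A through the cable.
P_line = I² R_line = (7.318)² × 0.987 = 52.86 W

52.9 W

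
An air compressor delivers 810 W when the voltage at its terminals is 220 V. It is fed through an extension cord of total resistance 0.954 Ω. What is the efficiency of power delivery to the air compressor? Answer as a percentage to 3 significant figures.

98.4 %

I = P / V = 810 / 220 = 3.682 A through the extension cord.
P_line = I² R_line = (3.682)² × 0.954 = 12.93 W
P_source = P_load + P_line = 810.0 + 12.93 = 822.9 W
η = P_load / P_source = 810.0 / 822.9 = 0.9843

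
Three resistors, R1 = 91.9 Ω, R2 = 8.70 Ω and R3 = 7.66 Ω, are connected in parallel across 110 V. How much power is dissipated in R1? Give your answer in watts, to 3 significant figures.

The supply voltage appears across each parallel branch — just use P = V²/R1.
P_R1 = V² / R1 = (110)² / 91.9 Ω = 131.7 W

132 W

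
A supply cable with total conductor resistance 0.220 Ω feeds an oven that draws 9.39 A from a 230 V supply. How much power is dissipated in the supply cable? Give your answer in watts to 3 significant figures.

19.4 W

Only the current and the line resistance are needed for the I²R loss.
The supply cable carries the full 9.39 A.
P_line = I² R_line = (9.390)² × 0.220 = 19.40 W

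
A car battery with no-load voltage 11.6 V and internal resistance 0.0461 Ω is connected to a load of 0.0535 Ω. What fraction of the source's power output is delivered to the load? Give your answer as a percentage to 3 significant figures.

53.7 %

Both r and R carry the same current, so the power split is just the resistance split: η = R/(R+r).
η = R / (R + r) = 0.0535 / (0.0535 + 0.0461) = 0.5371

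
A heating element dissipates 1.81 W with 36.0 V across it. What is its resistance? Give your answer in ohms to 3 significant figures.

716 Ω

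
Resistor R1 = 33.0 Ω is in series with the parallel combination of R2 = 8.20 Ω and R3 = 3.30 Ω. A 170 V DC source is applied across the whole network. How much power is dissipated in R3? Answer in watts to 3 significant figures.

Collapse R2‖R3 to a single equivalent, reducing the network to two series elements.
R_p = (8.20×3.30)/(8.20+3.30) = 2.353 Ω
R_total = 33.0 + 2.353 = 35.35 Ω
I = V / R_total = 170 / 35.35 = 4.809 A
Voltage across the parallel pair: V_p = I × R_p = 4.809 × 2.353 = 11.31 V
With V_p across R3, its power is V_p²/R3.
P_R3 = (11.31)² / 3.30 = 38.80 W

38.8 W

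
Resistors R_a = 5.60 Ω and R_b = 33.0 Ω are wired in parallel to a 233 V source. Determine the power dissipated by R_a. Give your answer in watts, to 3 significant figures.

9690 W

The supply voltage appears across each parallel branch — just use P = V²/R_a.
P_R_a = V² / R_a = (233)² / 5.60 Ω = 9694 W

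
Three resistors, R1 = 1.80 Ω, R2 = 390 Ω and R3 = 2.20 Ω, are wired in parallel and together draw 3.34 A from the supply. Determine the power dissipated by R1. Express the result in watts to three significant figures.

6.04 W

The branches share the same voltage, but only the total current is given — find V from the equivalent resistance first.
1/R_eq = 1/1.80 + 1/390 + 1/2.20 ⇒ R_eq = 0.9875 Ω
V = I_total × R_eq = 3.340 × 0.9875 = 3.298 V
P_R1 = V² / R1 = (3.298)² / 1.80 = 6.044 W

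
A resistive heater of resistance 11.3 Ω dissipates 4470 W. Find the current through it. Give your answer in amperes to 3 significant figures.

Rearranging the power relation for the two known quantities gives I = √(P / R).
I = √(4470 / 11.3) = 19.89 A

19.9 A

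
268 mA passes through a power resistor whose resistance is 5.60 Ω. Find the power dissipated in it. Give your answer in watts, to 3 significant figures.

0.402 W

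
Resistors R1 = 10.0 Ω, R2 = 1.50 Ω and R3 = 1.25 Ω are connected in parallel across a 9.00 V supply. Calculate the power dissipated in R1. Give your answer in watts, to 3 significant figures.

8.10 W

Each parallel branch sees the full supply voltage, so P = V²/R applies directly to the target branch.
P_R1 = V² / R1 = (9.00)² / 10.0 Ω = 8.100 W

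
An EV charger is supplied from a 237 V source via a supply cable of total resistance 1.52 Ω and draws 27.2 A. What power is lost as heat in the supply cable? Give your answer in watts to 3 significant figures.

1120 W

The supply cable is a series resistance carrying the load current; its dissipation is I²R_line.
The supply cable carries the full 27.2 A.
P_line = I² R_line = (27.20)² × 1.52 = 1125 W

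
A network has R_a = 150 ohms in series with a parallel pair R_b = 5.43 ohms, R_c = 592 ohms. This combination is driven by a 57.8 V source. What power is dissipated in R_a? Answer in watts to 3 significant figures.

20.8 W

Collapse R_b‖R_c to a single equivalent, reducing the network to two series elements.
R_p = (5.43×592)/(5.43+592) = 5.381 Ω
R_total = 150 + 5.381 = 155.4 Ω
I = V / R_total = 57.8 / 155.4 = 0.3720 A
R_a carries the full series current, so P = I²R.
P_R_a = (0.3720)² × 150 = 20.76 W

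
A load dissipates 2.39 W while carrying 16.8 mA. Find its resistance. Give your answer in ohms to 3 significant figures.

8470 Ω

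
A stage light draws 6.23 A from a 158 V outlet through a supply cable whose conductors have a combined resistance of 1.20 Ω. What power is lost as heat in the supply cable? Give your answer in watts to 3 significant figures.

The supply cable is a series resistance carrying the load current; its dissipation is I²R_line.
The supply cable carries the full 6.23 A.
P_line = I² R_line = (6.230)² × 1.20 = 46.58 W

46.6 W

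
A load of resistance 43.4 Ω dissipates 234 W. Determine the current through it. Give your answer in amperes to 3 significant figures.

The two known quantities fix the third via I = √(P / R).
I = √(234 / 43.4) = 2.322 A

2.32 A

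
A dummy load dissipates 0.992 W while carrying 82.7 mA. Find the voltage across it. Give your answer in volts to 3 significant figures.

Rearranging the power relation for the two known quantities gives V = P / I.
V = 0.992 / 0.08270 = 12.00 V

12.0 V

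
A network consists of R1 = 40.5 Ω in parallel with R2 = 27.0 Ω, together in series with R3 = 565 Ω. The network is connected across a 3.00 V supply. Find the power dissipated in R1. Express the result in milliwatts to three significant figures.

Collapse the R1‖R2 pair into one equivalent R_p; then R_p and R3 form a series string.
R_p = (40.5×27.0)/(40.5+27.0) = 16.20 Ω
R_total = R_p + 565 = 16.20 + 565 = 581.2 Ω
I = V / R_total = 3.00 / 581.2 = 0.005162 A
Voltage across the parallel pair: V_p = I × R_p = 0.005162 × 16.20 = 0.08362 V
R1 sits across V_p; its power is V_p²/R.
P_R1 = (0.08362)² / 40.5 = 0.0001726 W

0.173 mW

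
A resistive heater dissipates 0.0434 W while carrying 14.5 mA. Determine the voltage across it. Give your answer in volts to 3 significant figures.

Rearranging the power relation for the two known quantities gives V = P / I.
V = 0.0434 / 0.01450 = 2.993 V

2.99 V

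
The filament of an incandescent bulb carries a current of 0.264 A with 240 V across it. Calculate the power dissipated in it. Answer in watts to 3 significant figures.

63.4 W

V and I are known directly — P = V I, no intermediate step needed.
P = 240 V × 0.2640 A = 63.36 W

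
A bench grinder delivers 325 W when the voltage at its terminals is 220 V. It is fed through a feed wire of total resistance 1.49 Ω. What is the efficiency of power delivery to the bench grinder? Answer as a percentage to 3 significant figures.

I = P / V = 325 / 220 = 1.477 A through the feed wire.
P_line = I² R_line = (1.477)² × 1.49 = 3.252 W
P_source = P_load + P_line = 325.0 + 3.252 = 328.3 W
η = P_load / P_source = 325.0 / 328.3 = 0.9901

99.0 %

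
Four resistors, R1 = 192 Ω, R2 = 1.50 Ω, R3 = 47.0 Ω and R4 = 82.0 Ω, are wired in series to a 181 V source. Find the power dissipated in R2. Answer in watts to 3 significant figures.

Series elements share the same current, so find I first, then use P = I²R.
R_total = 192 + 1.50 + 47.0 + 82.0 = 322.5 Ω
I = V / R_total = 181 / 322.5 = 0.5612 A
P_R2 = I² × R2 = (0.5612)² × 1.50 = 0.4725 W

0.472 W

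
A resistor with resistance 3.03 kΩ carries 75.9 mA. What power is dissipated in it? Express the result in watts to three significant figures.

17.5 W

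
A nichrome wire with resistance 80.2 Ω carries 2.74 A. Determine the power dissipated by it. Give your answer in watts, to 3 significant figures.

602 W

Current and resistance are given, so P = I²R is the direct form.
P = (2.740 A)² × 80.2 Ω = 602.1 W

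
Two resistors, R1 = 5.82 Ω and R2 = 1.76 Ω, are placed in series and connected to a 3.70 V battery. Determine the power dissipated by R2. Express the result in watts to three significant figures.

0.419 W

Every series element carries the same I. Get I from the total resistance, then P = I² × R2.
R_total = 5.82 + 1.76 = 7.580 Ω
I = V / R_total = 3.70 / 7.580 = 0.4881 A
P_R2 = I² × R2 = (0.4881)² × 1.76 = 0.4194 W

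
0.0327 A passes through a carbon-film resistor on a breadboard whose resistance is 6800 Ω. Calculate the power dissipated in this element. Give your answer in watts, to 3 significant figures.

7.27 W

The current through and the resistance of the element are both given; use P = I²R.
P = (0.03270 A)² × 6800 Ω = 7.271 W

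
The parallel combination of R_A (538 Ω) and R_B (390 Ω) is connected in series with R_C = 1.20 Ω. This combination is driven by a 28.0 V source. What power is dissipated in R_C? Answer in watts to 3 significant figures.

Collapse the R_A‖R_B pair into one equivalent R_p; then R_p and R_C form a series string.
R_p = (538×390)/(538+390) = 226.1 Ω
R_total = R_p + 1.20 = 226.1 + 1.20 = 227.3 Ω
I = V / R_total = 28.0 / 227.3 = 0.1232 A
R_C carries the full series current, so P = I²R.
P_R_C = (0.1232)² × 1.20 = 0.01821 W

0.0182 W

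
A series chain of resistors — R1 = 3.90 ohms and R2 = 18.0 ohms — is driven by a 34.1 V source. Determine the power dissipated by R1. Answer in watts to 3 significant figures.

9.46 W

The current is common to all series resistors; compute it, then apply P = I²R for the target.
R_total = 3.90 + 18.0 = 21.90 Ω
I = V / R_total = 34.1 / 21.90 = 1.557 A
P_R1 = I² × R1 = (1.557)² × 3.90 = 9.456 W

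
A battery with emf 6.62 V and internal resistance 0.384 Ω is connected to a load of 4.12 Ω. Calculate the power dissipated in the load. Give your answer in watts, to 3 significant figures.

8.90 W

Load and internal resistance form a series loop — compute the loop current, then the load power via I²R.
I = ε / (r + R) = 6.62 / (0.384 + 4.12) = 1.470 A
P_load = I² R = (1.470)² × 4.12 = 8.901 W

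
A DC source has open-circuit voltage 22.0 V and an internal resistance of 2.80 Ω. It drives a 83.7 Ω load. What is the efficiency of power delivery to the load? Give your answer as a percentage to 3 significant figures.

The source delivers εI, of which I²R reaches the load and I²r is lost; since I is common, η = R/(R+r).
η = R / (R + r) = 83.7 / (83.7 + 2.80) = 0.9676

96.8 %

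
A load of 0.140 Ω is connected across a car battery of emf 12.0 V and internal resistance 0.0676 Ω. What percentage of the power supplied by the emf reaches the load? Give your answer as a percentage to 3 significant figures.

67.4 %

η = P_load/(P_load+P_int) = I²R/(I²R+I²r) = R/(R+r) — the I² cancels for series elements.
η = R / (R + r) = 0.140 / (0.140 + 0.0676) = 0.6744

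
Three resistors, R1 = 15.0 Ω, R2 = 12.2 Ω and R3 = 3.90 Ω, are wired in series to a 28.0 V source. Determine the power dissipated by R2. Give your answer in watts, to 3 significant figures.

9.89 W

Every series element carries the same I. Get I from the total resistance, then P = I² × R2.
R_total = 15.0 + 12.2 + 3.90 = 31.10 Ω
I = V / R_total = 28.0 / 31.10 = 0.9003 A
P_R2 = I² × R2 = (0.9003)² × 12.2 = 9.889 W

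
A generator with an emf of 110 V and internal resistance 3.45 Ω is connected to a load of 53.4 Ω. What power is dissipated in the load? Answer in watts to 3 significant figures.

200 W

Find the circuit current first, then P = I²R for the load (series elements share I).
I = ε / (r + R) = 110 / (3.45 + 53.4) = 1.935 A
P_load = I² R = (1.935)² × 53.4 = 199.9 W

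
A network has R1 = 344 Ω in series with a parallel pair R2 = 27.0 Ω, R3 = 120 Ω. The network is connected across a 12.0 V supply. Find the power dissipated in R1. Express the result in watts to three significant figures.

0.370 W

Reduce the parallel pair to R_p first; the network is then a simple series string.
R_p = (27.0×120)/(27.0+120) = 22.04 Ω
R_total = 344 + 22.04 = 366.0 Ω
I = V / R_total = 12.0 / 366.0 = 0.03278 A
All the current flows through R1; use P = I²R.
P_R1 = (0.03278)² × 344 = 0.3697 W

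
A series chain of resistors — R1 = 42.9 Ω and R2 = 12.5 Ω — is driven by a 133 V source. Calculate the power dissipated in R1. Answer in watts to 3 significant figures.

247 W

Series elements share the same current, so find I first, then use P = I²R.
R_total = 42.9 + 12.5 = 55.40 Ω
I = V / R_total = 133 / 55.40 = 2.401 A
P_R1 = I² × R1 = (2.401)² × 42.9 = 247.3 W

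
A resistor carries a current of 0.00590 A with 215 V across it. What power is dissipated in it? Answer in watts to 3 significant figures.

With V and I both given, power follows immediately from P = V I.
P = 215 V × 0.005900 A = 1.268 W

1.27 W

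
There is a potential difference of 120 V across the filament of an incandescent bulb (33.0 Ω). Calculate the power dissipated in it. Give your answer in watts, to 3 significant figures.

436 W

V and R are stated; P = V²/R avoids computing the current.
P = (120 V)² / 33.0 Ω = 436.4 W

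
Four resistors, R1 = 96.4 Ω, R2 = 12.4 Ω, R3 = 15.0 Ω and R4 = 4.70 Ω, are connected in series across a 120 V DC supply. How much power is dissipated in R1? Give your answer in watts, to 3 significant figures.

84.1 W

Series elements share the same current, so find I first, then use P = I²R.
R_total = 96.4 + 12.4 + 15.0 + 4.70 = 128.5 Ω
I = V / R_total = 120 / 128.5 = 0.9339 A
P_R1 = I² × R1 = (0.9339)² × 96.4 = 84.07 W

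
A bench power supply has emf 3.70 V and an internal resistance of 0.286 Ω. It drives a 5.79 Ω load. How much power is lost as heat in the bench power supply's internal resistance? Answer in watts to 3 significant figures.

The internal resistance carries the same current as the load; P_int = I²r.
I = ε / (r + R) = 3.70 / (0.286 + 5.79) = 0.6090 A
P_int = I² r = (0.6090)² × 0.286 = 0.1061 W

0.106 W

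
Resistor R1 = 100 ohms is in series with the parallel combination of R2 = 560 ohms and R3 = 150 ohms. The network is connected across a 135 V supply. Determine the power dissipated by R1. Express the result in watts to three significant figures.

38.2 W

Collapse R2‖R3 to a single equivalent, reducing the network to two series elements.
R_p = (560×150)/(560+150) = 118.3 Ω
R_total = 100 + 118.3 = 218.3 Ω
I = V / R_total = 135 / 218.3 = 0.6184 A
R1 is in the main series path, so its power is I²R1.
P_R1 = (0.6184)² × 100 = 38.24 W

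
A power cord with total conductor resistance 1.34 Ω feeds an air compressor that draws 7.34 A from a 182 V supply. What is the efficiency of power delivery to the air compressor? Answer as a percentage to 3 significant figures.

94.6 %

The power cord carries the full 7.34 A.
P_line = I² R_line = (7.340)² × 1.34 = 72.19 W
P_source = V I = 182 × 7.340 = 1336 W; P_load = 1264 W
η = P_load / P_source = 1264 / 1336 = 0.9460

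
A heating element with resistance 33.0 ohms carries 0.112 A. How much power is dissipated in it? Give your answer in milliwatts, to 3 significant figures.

The current through and the resistance of the element are both given; use P = I²R.
P = (0.1120 A)² × 33.0 Ω = 0.4140 W

414 mW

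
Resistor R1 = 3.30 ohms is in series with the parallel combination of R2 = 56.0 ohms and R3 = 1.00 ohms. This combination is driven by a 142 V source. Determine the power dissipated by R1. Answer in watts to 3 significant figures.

3630 W

Replace R2 and R3 with their parallel equivalent so the circuit becomes R1 in series with R_p.
R_p = (56.0×1.00)/(56.0+1.00) = 0.9825 Ω
R_total = 3.30 + 0.9825 = 4.282 Ω
I = V / R_total = 142 / 4.282 = 33.16 A
R1 is in the main series path, so its power is I²R1.
P_R1 = (33.16)² × 3.30 = 3628 W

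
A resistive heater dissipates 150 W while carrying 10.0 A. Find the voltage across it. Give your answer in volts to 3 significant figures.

15.0 V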